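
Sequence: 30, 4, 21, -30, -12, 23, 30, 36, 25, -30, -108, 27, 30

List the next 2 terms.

Split by position mod 3 into 3 tracks.
Track A: 30, -30, 30, -30, 30. Alternating ±30.
Track B: 4, -12, 36, -108. Geometric with ratio -3.
Track C: 21, 23, 25, 27. Arithmetic, step +2.
Position 14 falls in track B as its term 5, giving 324.
Position 15 falls in track C as its term 5, giving 29.

324, 29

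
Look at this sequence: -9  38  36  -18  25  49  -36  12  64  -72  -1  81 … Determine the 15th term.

The terms cycle through 3 interleaved subsequences.
Subsequence A: -9, -18, -36, -72. Multiplying by 2 each time.
Subsequence B: 38, 25, 12, -1. Arithmetic with common difference −13.
Subsequence C: 36, 49, 64, 81. Perfect squares starting at 6².
Position 15 falls in subsequence C as its term 5, giving 100.

100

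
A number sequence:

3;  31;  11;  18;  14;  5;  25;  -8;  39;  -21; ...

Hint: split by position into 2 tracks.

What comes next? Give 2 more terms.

64, -34

The terms cycle through 2 interleaved subsequences.
Stream A: 3, 11, 14, 25, 39. A Fibonacci-like recurrence a_n = a_{n-1} + a_{n-2}.
Stream B: 31, 18, 5, -8, -21. Arithmetic with common difference −13.
Term 11 comes from stream A (its 6th entry): 64.
The 12th slot belongs to stream B; its 6th term is -34.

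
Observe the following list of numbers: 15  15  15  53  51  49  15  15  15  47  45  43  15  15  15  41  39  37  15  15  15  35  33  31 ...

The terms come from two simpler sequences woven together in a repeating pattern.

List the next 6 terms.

Reading positions in blocks of 6 reveals the pattern AAABBB — 2 tracks woven together.
Track A is 15, 15, 15, 15, 15, 15, 15, 15, 15, 15, 15, 15, which is the constant sequence 15.
Track B is 53, 51, 49, 47, 45, 43, 41, 39, 37, 35, 33, 31, which is subtracting 2 each time.
The 25th slot belongs to track A; its 13th term is 15.
Position 26 → track A, term 14 = 15.
The 27th slot belongs to track A; its 15th term is 15.
The 28th slot belongs to track B; its 13th term is 29.
The 29th slot belongs to track B; its 14th term is 27.
The 30th slot belongs to track B; its 15th term is 25.

15, 15, 15, 29, 27, 25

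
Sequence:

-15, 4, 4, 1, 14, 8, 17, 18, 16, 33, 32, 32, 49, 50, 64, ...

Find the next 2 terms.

65, 82

Split by position mod 3 into 3 tracks.
Track A = -15, 1, 17, 33, 49: arithmetic, step +16.
Track B = 4, 14, 18, 32, 50: Fibonacci-style (each term is the sum of the two before it).
Track C = 4, 8, 16, 32, 64: powers 2^2, 2^3, 2^4, ….
The 16th slot belongs to track A; its 6th term is 65.
Position 17 → track B, term 6 = 82.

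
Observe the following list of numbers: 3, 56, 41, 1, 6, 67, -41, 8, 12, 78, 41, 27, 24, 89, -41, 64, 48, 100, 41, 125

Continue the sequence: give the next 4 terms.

The terms cycle through 4 interleaved subsequences.
Subsequence A: 3, 6, 12, 24, 48 — geometric, ×2 each step.
Subsequence B: 56, 67, 78, 89, 100 — adding 11 each time.
Subsequence C: 41, -41, 41, -41, 41 — alternating ±41.
Subsequence D: 1, 8, 27, 64, 125 — perfect cubes starting at 1³.
The 21st slot belongs to subsequence A; its 6th term is 96.
Position 22 → subsequence B, term 6 = 111.
Position 23 → subsequence C, term 6 = -41.
Position 24 falls in subsequence D as its term 6, giving 216.

96, 111, -41, 216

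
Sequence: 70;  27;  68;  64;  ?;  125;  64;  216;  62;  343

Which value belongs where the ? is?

66

Taking every 2nd term gives 2 separate tracks.
Track A: 70, 68, ?, 64, 62. Subtracting 2 each time.
Track B: 27, 64, 125, 216, 343. Perfect cubes starting at 3³.
Track A's pattern makes the blank 66.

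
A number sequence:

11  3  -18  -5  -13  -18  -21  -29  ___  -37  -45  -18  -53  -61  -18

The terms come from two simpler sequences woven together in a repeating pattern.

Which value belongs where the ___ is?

-18

Reading positions in blocks of 3 reveals the pattern AAB — 2 tracks woven together.
Track A: 11, 3, -5, -13, -21, -29, -37, -45, -53, -61. Subtracting 8 each time.
Track B: -18, -18, ?, -18, -18. The constant sequence -18.
So the missing entry in track B is -18.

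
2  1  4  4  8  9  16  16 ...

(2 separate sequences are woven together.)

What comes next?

32

Split by position mod 2 into 2 tracks.
Track A: 2, 4, 8, 16. Successive powers of 2.
Track B: 1, 4, 9, 16. Consecutive squares n² from n = 1.
Term 9 comes from track A (its 5th entry): 32.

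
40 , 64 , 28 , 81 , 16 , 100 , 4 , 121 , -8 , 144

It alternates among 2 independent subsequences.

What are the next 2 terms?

Positions 1, 3, 5, … form one subsequence and positions 2, 4, 6, … form another.
Track A is 40, 28, 16, 4, -8, which is subtracting 12 each time.
Track B is 64, 81, 100, 121, 144, which is perfect squares starting at 8².
Term 11 comes from track A (its 6th entry): -20.
Position 12 → track B, term 6 = 169.

-20, 169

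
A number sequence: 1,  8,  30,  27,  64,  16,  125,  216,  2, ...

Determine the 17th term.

Positions follow the repeating pattern AAB; grouping by letter gives 2 tracks.
Subsequence A = 1, 8, 27, 64, 125, 216: the cubes 1³, 2³, 3³, ….
Subsequence B = 30, 16, 2: subtracting 14 each time.
Position 17 → subsequence A, term 12 = 1728.

1728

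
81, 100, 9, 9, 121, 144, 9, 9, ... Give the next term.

169

Positions follow the repeating pattern AABB; grouping by letter gives 2 tracks.
Subsequence A: 81, 100, 121, 144 — the squares 9², 10², 11², ….
Subsequence B: 9, 9, 9, 9 — the constant sequence 9.
Term 9 comes from subsequence A (its 5th entry): 169.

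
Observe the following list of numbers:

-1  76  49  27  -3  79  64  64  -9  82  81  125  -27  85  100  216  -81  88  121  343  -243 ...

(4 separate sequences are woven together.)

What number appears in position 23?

Read the sequence 4 terms at a time; column i is its own pattern.
Track A is -1, -3, -9, -27, -81, -243, which is geometric with ratio 3.
Track B is 76, 79, 82, 85, 88, which is arithmetic, step +3.
Track C is 49, 64, 81, 100, 121, which is perfect squares starting at 7².
Track D is 27, 64, 125, 216, 343, which is perfect cubes starting at 3³.
Position 23 falls in track C as its term 6, giving 144.

144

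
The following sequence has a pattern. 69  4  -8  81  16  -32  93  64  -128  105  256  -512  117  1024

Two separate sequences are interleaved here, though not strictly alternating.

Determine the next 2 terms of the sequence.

-2048, 129

Positions follow the repeating pattern ABB; grouping by letter gives 2 tracks.
Stream A = 69, 81, 93, 105, 117: adding 12 each time.
Stream B = 4, -8, 16, -32, 64, -128, 256, -512, 1024: multiplying by -2 each time.
The 15th slot belongs to stream B; its 10th term is -2048.
Position 16 falls in stream A as its term 6, giving 129.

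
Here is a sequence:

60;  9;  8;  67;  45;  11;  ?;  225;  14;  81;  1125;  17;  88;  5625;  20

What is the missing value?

Split by position mod 3 into 3 tracks.
Track A: 60, 67, ?, 81, 88 (arithmetic with common difference +7).
Track B: 9, 45, 225, 1125, 5625 (geometric, ×5 each step).
Track C: 8, 11, 14, 17, 20 (linear: a_n = 5 + 3·n).
The gap is track A's term 3; the rule gives 74.

74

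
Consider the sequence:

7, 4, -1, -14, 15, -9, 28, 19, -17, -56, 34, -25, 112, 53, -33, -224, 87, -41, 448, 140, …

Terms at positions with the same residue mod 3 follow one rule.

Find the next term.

Split by position mod 3: positions 1, 4, 7, … form one track, and each other residue class forms its own.
Stream A: 7, -14, 28, -56, 112, -224, 448. Geometric with ratio -2.
Stream B: 4, 15, 19, 34, 53, 87, 140. Fibonacci-style (each term is the sum of the two before it).
Stream C: -1, -9, -17, -25, -33, -41. Linear: a_n = 7 − 8·n.
Position 21 falls in stream C as its term 7, giving -49.

-49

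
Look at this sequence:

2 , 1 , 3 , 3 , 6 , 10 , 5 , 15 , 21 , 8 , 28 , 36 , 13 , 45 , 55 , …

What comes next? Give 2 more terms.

21, 66

The slot pattern repeats as ABB (period 3), so there are 2 interleaved tracks.
Subsequence A: 2, 3, 5, 8, 13 — a Fibonacci-like recurrence a_n = a_{n-1} + a_{n-2}.
Subsequence B: 1, 3, 6, 10, 15, 21, 28, 36, 45, 55 — the triangular numbers T_1, T_2, ….
Position 16 falls in subsequence A as its term 6, giving 21.
Position 17 → subsequence B, term 11 = 66.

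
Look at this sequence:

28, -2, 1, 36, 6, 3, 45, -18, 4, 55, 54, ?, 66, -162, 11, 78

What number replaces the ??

The terms cycle through 3 interleaved subsequences.
Track A: 28, 36, 45, 55, 66, 78 — triangular numbers starting at T_7.
Track B: -2, 6, -18, 54, -162 — multiplying by -3 each time.
Track C: 1, 3, 4, ?, 11 — Fibonacci-style (each term is the sum of the two before it).
Filling track C at index 4 by its rule yields 7.

7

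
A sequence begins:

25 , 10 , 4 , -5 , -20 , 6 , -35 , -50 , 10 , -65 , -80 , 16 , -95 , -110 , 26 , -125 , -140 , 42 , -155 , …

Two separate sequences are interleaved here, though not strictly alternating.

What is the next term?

-170

Positions follow the repeating pattern AAB; grouping by letter gives 2 tracks.
Subsequence A: 25, 10, -5, -20, -35, -50, -65, -80, -95, -110, -125, -140, -155 (arithmetic with common difference −15).
Subsequence B: 4, 6, 10, 16, 26, 42 (each term equals the sum of the previous two).
Term 20 comes from subsequence A (its 14th entry): -170.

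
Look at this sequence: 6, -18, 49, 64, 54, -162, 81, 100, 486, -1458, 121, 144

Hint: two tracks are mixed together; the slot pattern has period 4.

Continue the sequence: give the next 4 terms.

The slot pattern repeats as AABB (period 4), so there are 2 interleaved tracks.
Track A: 6, -18, 54, -162, 486, -1458 — geometric with ratio -3.
Track B: 49, 64, 81, 100, 121, 144 — consecutive squares n² from n = 7.
The 13th slot belongs to track A; its 7th term is 4374.
The 14th slot belongs to track A; its 8th term is -13122.
The 15th slot belongs to track B; its 7th term is 169.
Position 16 falls in track B as its term 8, giving 196.

4374, -13122, 169, 196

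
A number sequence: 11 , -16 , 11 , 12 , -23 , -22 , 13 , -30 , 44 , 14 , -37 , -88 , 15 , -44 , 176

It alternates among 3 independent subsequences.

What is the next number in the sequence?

Split by position mod 3: positions 1, 4, 7, … form one track, and each other residue class forms its own.
Track A: 11, 12, 13, 14, 15. Arithmetic with common difference +1.
Track B: -16, -23, -30, -37, -44. Linear: a_n = -9 − 7·n.
Track C: 11, -22, 44, -88, 176. Geometric with ratio -2.
Term 16 comes from track A (its 6th entry): 16.

16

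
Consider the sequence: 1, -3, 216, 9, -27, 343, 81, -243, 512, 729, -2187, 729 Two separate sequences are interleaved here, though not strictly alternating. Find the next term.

6561

Positions follow the repeating pattern AAB; grouping by letter gives 2 tracks.
Track A = 1, -3, 9, -27, 81, -243, 729, -2187: multiplying by -3 each time.
Track B = 216, 343, 512, 729: the cubes 6³, 7³, 8³, ….
Position 13 → track A, term 9 = 6561.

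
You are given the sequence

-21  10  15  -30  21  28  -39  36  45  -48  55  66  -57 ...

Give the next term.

Reading positions in blocks of 3 reveals the pattern ABB — 2 tracks woven together.
Stream A: -21, -30, -39, -48, -57 — subtracting 9 each time.
Stream B: 10, 15, 21, 28, 36, 45, 55, 66 — triangular numbers starting at T_4.
Position 14 → stream B, term 9 = 78.

78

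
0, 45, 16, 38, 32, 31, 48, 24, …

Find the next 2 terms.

64, 17

Split by position mod 2 into 2 tracks.
Stream A = 0, 16, 32, 48: arithmetic, step +16.
Stream B = 45, 38, 31, 24: arithmetic with common difference −7.
Term 9 comes from stream A (its 5th entry): 64.
Position 10 → stream B, term 5 = 17.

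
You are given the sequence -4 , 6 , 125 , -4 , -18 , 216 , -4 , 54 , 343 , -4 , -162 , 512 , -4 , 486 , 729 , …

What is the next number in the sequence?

The terms cycle through 3 interleaved subsequences.
Track A is -4, -4, -4, -4, -4, which is always -4.
Track B is 6, -18, 54, -162, 486, which is a geometric progression (common ratio -3).
Track C is 125, 216, 343, 512, 729, which is consecutive cubes n³ from n = 5.
Term 16 comes from track A (its 6th entry): -4.

-4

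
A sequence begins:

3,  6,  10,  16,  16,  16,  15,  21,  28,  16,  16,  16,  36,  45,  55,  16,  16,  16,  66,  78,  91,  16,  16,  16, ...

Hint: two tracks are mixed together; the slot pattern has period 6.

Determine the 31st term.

The slot pattern repeats as AAABBB (period 6), so there are 2 interleaved tracks.
Stream A: 3, 6, 10, 15, 21, 28, 36, 45, 55, 66, 78, 91. The triangular numbers T_2, T_3, ….
Stream B: 16, 16, 16, 16, 16, 16, 16, 16, 16, 16, 16, 16. The constant sequence 16.
The 31st slot belongs to stream A; its 16th term is 153.

153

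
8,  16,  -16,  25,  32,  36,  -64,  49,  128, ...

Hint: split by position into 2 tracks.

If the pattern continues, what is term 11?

-256

Positions 1, 3, 5, … form one subsequence and positions 2, 4, 6, … form another.
Subsequence A = 8, -16, 32, -64, 128: geometric with ratio -2.
Subsequence B = 16, 25, 36, 49: consecutive squares n² from n = 4.
Position 11 falls in subsequence A as its term 6, giving -256.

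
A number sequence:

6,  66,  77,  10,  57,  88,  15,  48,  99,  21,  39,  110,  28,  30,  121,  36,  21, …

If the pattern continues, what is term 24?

154

Split by position mod 3 into 3 tracks.
Subsequence A: 6, 10, 15, 21, 28, 36 — triangular numbers starting at T_3.
Subsequence B: 66, 57, 48, 39, 30, 21 — arithmetic with common difference −9.
Subsequence C: 77, 88, 99, 110, 121 — arithmetic, step +11.
Term 24 comes from subsequence C (its 8th entry): 154.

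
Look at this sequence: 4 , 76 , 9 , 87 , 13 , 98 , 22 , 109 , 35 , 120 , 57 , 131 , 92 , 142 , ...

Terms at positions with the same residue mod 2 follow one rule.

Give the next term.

Odd-indexed and even-indexed terms follow separate rules.
Subsequence A = 4, 9, 13, 22, 35, 57, 92: Fibonacci-style (each term is the sum of the two before it).
Subsequence B = 76, 87, 98, 109, 120, 131, 142: arithmetic with common difference +11.
Term 15 comes from subsequence A (its 8th entry): 149.

149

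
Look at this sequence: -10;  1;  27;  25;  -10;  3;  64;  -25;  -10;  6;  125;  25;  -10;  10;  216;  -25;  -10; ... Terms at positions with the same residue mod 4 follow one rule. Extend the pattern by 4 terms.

The terms cycle through 4 interleaved subsequences.
Track A is -10, -10, -10, -10, -10, which is always -10.
Track B is 1, 3, 6, 10, which is triangular numbers n(n+1)/2 for n = 1, 2, ….
Track C is 27, 64, 125, 216, which is perfect cubes starting at 3³.
Track D is 25, -25, 25, -25, which is the oscillation 25·(−1)^(n+1).
Term 18 comes from track B (its 5th entry): 15.
Position 19 falls in track C as its term 5, giving 343.
The 20th slot belongs to track D; its 5th term is 25.
Position 21 → track A, term 6 = -10.

15, 343, 25, -10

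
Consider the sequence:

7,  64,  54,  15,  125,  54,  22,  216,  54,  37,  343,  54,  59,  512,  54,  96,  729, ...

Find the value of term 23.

1331

Split by position mod 3: positions 1, 4, 7, … form one track, and each other residue class forms its own.
Track A: 7, 15, 22, 37, 59, 96 — each term equals the sum of the previous two.
Track B: 64, 125, 216, 343, 512, 729 — perfect cubes starting at 4³.
Track C: 54, 54, 54, 54, 54 — always 54.
Position 23 → track B, term 8 = 1331.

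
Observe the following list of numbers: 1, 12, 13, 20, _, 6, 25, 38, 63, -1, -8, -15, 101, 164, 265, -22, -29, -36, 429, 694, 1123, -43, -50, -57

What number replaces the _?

13

Reading positions in blocks of 6 reveals the pattern AAABBB — 2 tracks woven together.
Track A: 1, 12, 13, 25, 38, 63, 101, 164, 265, 429, 694, 1123 (each term equals the sum of the previous two).
Track B: 20, ?, 6, -1, -8, -15, -22, -29, -36, -43, -50, -57 (subtracting 7 each time).
So the missing entry in track B is 13.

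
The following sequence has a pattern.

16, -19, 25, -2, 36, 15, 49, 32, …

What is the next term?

64

Positions 1, 3, 5, … form one subsequence and positions 2, 4, 6, … form another.
Track A: 16, 25, 36, 49 (perfect squares starting at 4²).
Track B: -19, -2, 15, 32 (linear: a_n = -36 + 17·n).
Term 9 comes from track A (its 5th entry): 64.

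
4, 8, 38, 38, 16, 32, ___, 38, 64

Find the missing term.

38

The slot pattern repeats as AABB (period 4), so there are 2 interleaved tracks.
Stream A = 4, 8, 16, 32, 64: successive powers of 2.
Stream B = 38, 38, ?, 38: the constant sequence 38.
So the missing entry in stream B is 38.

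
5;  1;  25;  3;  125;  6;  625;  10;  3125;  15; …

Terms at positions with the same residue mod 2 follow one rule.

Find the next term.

15625

Taking every 2nd term gives 2 separate tracks.
Track A: 5, 25, 125, 625, 3125 — powers 5^1, 5^2, 5^3, ….
Track B: 1, 3, 6, 10, 15 — triangular numbers n(n+1)/2 for n = 1, 2, ….
Position 11 falls in track A as its term 6, giving 15625.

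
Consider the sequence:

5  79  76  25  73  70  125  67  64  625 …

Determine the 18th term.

The slot pattern repeats as ABB (period 3), so there are 2 interleaved tracks.
Track A: 5, 25, 125, 625. Multiplying by 5 each time.
Track B: 79, 76, 73, 70, 67, 64. Subtracting 3 each time.
The 18th slot belongs to track B; its 12th term is 46.

46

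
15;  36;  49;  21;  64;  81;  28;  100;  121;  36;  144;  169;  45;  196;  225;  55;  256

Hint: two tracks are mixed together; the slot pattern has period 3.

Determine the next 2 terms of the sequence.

The slot pattern repeats as ABB (period 3), so there are 2 interleaved tracks.
Track A: 15, 21, 28, 36, 45, 55 — the triangular numbers T_5, T_6, ….
Track B: 36, 49, 64, 81, 100, 121, 144, 169, 196, 225, 256 — consecutive squares n² from n = 6.
Position 18 → track B, term 12 = 289.
Position 19 falls in track A as its term 7, giving 66.

289, 66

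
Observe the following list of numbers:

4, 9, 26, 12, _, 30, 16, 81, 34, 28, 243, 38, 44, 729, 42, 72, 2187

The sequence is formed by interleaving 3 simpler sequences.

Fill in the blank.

Read the sequence 3 terms at a time; column i is its own pattern.
Track A = 4, 12, 16, 28, 44, 72: each term equals the sum of the previous two.
Track B = 9, ?, 81, 243, 729, 2187: successive powers of 3.
Track C = 26, 30, 34, 38, 42: arithmetic, step +4.
Filling track B at index 2 by its rule yields 27.

27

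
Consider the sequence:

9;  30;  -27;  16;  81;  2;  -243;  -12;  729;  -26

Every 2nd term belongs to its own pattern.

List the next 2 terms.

-2187, -40

The terms cycle through 2 interleaved subsequences.
Subsequence A: 9, -27, 81, -243, 729 — a geometric progression (common ratio -3).
Subsequence B: 30, 16, 2, -12, -26 — subtracting 14 each time.
The 11th slot belongs to subsequence A; its 6th term is -2187.
Position 12 → subsequence B, term 6 = -40.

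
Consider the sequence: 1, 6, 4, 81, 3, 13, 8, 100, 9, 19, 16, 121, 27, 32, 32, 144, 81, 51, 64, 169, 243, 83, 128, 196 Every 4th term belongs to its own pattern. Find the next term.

729

The terms cycle through 4 interleaved subsequences.
Subsequence A: 1, 3, 9, 27, 81, 243. Powers 3^0, 3^1, 3^2, ….
Subsequence B: 6, 13, 19, 32, 51, 83. A Fibonacci-like recurrence a_n = a_{n-1} + a_{n-2}.
Subsequence C: 4, 8, 16, 32, 64, 128. A geometric progression (common ratio 2).
Subsequence D: 81, 100, 121, 144, 169, 196. Consecutive squares n² from n = 9.
Term 25 comes from subsequence A (its 7th entry): 729.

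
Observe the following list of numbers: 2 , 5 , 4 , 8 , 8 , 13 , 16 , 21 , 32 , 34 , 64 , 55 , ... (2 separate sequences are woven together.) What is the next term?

128

Split by position mod 2 into 2 tracks.
Track A: 2, 4, 8, 16, 32, 64 (powers of 2).
Track B: 5, 8, 13, 21, 34, 55 (a Fibonacci-like recurrence a_n = a_{n-1} + a_{n-2}).
Term 13 comes from track A (its 7th entry): 128.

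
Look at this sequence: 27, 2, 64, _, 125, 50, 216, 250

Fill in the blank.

10

Split by position mod 2 into 2 tracks.
Track A: 27, 64, 125, 216. The cubes 3³, 4³, 5³, ….
Track B: 2, ?, 50, 250. Geometric with ratio 5.
Filling track B at index 2 by its rule yields 10.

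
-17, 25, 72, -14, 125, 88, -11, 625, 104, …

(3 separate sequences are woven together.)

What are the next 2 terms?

Read the sequence 3 terms at a time; column i is its own pattern.
Stream A = -17, -14, -11: arithmetic with common difference +3.
Stream B = 25, 125, 625: powers of 5.
Stream C = 72, 88, 104: arithmetic, step +16.
Term 10 comes from stream A (its 4th entry): -8.
The 11th slot belongs to stream B; its 4th term is 3125.

-8, 3125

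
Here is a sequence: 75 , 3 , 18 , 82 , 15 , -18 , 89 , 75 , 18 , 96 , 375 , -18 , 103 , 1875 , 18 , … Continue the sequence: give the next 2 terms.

Taking every 3rd term gives 3 separate tracks.
Track A = 75, 82, 89, 96, 103: arithmetic with common difference +7.
Track B = 3, 15, 75, 375, 1875: multiplying by 5 each time.
Track C = 18, -18, 18, -18, 18: oscillating between 18 and -18.
Position 16 falls in track A as its term 6, giving 110.
Position 17 → track B, term 6 = 9375.

110, 9375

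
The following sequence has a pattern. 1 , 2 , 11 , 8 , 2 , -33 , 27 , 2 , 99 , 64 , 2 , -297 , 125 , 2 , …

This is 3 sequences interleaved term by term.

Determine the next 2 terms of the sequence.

891, 216

Taking every 3rd term gives 3 separate tracks.
Stream A: 1, 8, 27, 64, 125. Consecutive cubes n³ from n = 1.
Stream B: 2, 2, 2, 2, 2. The constant sequence 2.
Stream C: 11, -33, 99, -297. Geometric, ×-3 each step.
Position 15 → stream C, term 5 = 891.
The 16th slot belongs to stream A; its 6th term is 216.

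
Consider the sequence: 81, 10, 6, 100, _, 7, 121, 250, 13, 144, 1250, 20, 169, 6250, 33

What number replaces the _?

50

Split by position mod 3: positions 1, 4, 7, … form one track, and each other residue class forms its own.
Track A: 81, 100, 121, 144, 169. Perfect squares starting at 9².
Track B: 10, ?, 250, 1250, 6250. Geometric, ×5 each step.
Track C: 6, 7, 13, 20, 33. Fibonacci-style (each term is the sum of the two before it).
So the missing entry in track B is 50.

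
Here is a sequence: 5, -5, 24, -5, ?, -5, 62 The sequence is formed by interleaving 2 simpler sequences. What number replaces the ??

43

Split by position mod 2 into 2 tracks.
Subsequence A: 5, 24, ?, 62 (linear: a_n = -14 + 19·n).
Subsequence B: -5, -5, -5 (always -5).
So the missing entry in subsequence A is 43.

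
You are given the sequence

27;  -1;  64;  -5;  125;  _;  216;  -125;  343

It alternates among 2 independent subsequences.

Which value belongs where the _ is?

Taking every 2nd term gives 2 separate tracks.
Track A: 27, 64, 125, 216, 343 — consecutive cubes n³ from n = 3.
Track B: -1, -5, ?, -125 — geometric, ×5 each step.
So the missing entry in track B is -25.

-25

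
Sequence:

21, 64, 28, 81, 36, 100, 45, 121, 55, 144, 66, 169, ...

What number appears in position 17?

105

The terms cycle through 2 interleaved subsequences.
Stream A: 21, 28, 36, 45, 55, 66 (the triangular numbers T_6, T_7, …).
Stream B: 64, 81, 100, 121, 144, 169 (consecutive squares n² from n = 8).
Position 17 → stream A, term 9 = 105.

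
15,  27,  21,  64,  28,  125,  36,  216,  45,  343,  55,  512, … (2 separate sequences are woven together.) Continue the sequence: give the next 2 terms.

Taking every 2nd term gives 2 separate tracks.
Track A: 15, 21, 28, 36, 45, 55 (triangular numbers starting at T_5).
Track B: 27, 64, 125, 216, 343, 512 (perfect cubes starting at 3³).
The 13th slot belongs to track A; its 7th term is 66.
Position 14 falls in track B as its term 7, giving 729.

66, 729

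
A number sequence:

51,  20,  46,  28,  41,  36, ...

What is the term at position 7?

The terms cycle through 2 interleaved subsequences.
Subsequence A: 51, 46, 41 (subtracting 5 each time).
Subsequence B: 20, 28, 36 (arithmetic, step +8).
Term 7 comes from subsequence A (its 4th entry): 36.

36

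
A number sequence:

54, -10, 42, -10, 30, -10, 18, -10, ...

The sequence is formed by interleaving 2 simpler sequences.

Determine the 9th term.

6

The terms cycle through 2 interleaved subsequences.
Stream A: 54, 42, 30, 18 — subtracting 12 each time.
Stream B: -10, -10, -10, -10 — always -10.
The 9th slot belongs to stream A; its 5th term is 6.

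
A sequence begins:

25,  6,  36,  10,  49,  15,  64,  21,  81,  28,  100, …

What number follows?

The terms cycle through 2 interleaved subsequences.
Stream A: 25, 36, 49, 64, 81, 100 (consecutive squares n² from n = 5).
Stream B: 6, 10, 15, 21, 28 (triangular numbers n(n+1)/2 for n = 3, 4, …).
The 12th slot belongs to stream B; its 6th term is 36.

36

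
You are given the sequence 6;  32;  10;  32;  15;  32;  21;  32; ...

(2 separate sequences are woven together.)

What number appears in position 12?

Split by position mod 2 into 2 tracks.
Track A = 6, 10, 15, 21: triangular numbers starting at T_3.
Track B = 32, 32, 32, 32: always 32.
Term 12 comes from track B (its 6th entry): 32.

32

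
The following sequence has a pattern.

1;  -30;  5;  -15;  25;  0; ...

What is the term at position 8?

Taking every 2nd term gives 2 separate tracks.
Subsequence A is 1, 5, 25, which is powers 5^0, 5^1, 5^2, ….
Subsequence B is -30, -15, 0, which is linear: a_n = -45 + 15·n.
The 8th slot belongs to subsequence B; its 4th term is 15.

15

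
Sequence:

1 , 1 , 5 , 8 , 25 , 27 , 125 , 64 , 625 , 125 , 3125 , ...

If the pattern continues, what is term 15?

The terms cycle through 2 interleaved subsequences.
Stream A = 1, 5, 25, 125, 625, 3125: powers 5^0, 5^1, 5^2, ….
Stream B = 1, 8, 27, 64, 125: perfect cubes starting at 1³.
The 15th slot belongs to stream A; its 8th term is 78125.

78125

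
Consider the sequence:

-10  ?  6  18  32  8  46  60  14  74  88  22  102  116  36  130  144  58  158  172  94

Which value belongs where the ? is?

4

Reading positions in blocks of 3 reveals the pattern AAB — 2 tracks woven together.
Track A: -10, ?, 18, 32, 46, 60, 74, 88, 102, 116, 130, 144, 158, 172. Arithmetic with common difference +14.
Track B: 6, 8, 14, 22, 36, 58, 94. A Fibonacci-like recurrence a_n = a_{n-1} + a_{n-2}.
Track A's pattern makes the blank 4.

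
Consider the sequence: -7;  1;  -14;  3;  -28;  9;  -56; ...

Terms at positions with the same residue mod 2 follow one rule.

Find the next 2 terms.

Odd-indexed and even-indexed terms follow separate rules.
Subsequence A: -7, -14, -28, -56 — geometric with ratio 2.
Subsequence B: 1, 3, 9 — powers of 3.
Term 8 comes from subsequence B (its 4th entry): 27.
Term 9 comes from subsequence A (its 5th entry): -112.

27, -112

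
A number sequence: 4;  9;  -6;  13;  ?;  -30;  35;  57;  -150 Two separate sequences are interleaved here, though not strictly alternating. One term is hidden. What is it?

Positions follow the repeating pattern AAB; grouping by letter gives 2 tracks.
Subsequence A: 4, 9, 13, ?, 35, 57. Each term equals the sum of the previous two.
Subsequence B: -6, -30, -150. Geometric, ×5 each step.
The gap is subsequence A's term 4; the rule gives 22.

22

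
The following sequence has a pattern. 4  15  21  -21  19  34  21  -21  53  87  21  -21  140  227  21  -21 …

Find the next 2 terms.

367, 594

Positions follow the repeating pattern AABB; grouping by letter gives 2 tracks.
Track A: 4, 15, 19, 34, 53, 87, 140, 227. Each term equals the sum of the previous two.
Track B: 21, -21, 21, -21, 21, -21, 21, -21. The oscillation 21·(−1)^(n+1).
Term 17 comes from track A (its 9th entry): 367.
Term 18 comes from track A (its 10th entry): 594.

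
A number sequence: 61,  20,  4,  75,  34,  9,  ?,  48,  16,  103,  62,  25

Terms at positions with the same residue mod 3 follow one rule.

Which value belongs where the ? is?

Read the sequence 3 terms at a time; column i is its own pattern.
Subsequence A: 61, 75, ?, 103 — adding 14 each time.
Subsequence B: 20, 34, 48, 62 — linear: a_n = 6 + 14·n.
Subsequence C: 4, 9, 16, 25 — the squares 2², 3², 4², ….
Filling subsequence A at index 3 by its rule yields 89.

89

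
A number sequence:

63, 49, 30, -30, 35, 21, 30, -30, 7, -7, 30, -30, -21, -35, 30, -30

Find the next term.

Positions follow the repeating pattern AABB; grouping by letter gives 2 tracks.
Track A = 63, 49, 35, 21, 7, -7, -21, -35: subtracting 14 each time.
Track B = 30, -30, 30, -30, 30, -30, 30, -30: the oscillation 30·(−1)^(n+1).
Position 17 → track A, term 9 = -49.

-49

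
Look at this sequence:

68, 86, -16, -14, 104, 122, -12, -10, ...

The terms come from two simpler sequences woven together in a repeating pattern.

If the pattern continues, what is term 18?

Positions follow the repeating pattern AABB; grouping by letter gives 2 tracks.
Track A: 68, 86, 104, 122 — arithmetic with common difference +18.
Track B: -16, -14, -12, -10 — arithmetic with common difference +2.
Position 18 → track A, term 10 = 230.

230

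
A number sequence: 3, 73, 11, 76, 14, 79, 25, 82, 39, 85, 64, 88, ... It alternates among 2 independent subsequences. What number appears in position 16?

94

Odd-indexed and even-indexed terms follow separate rules.
Stream A: 3, 11, 14, 25, 39, 64. Fibonacci-style (each term is the sum of the two before it).
Stream B: 73, 76, 79, 82, 85, 88. Linear: a_n = 70 + 3·n.
Term 16 comes from stream B (its 8th entry): 94.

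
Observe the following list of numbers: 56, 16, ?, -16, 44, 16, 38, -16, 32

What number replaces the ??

50

Positions 1, 3, 5, … form one subsequence and positions 2, 4, 6, … form another.
Stream A is 56, ?, 44, 38, 32, which is subtracting 6 each time.
Stream B is 16, -16, 16, -16, which is the oscillation 16·(−1)^(n+1).
The gap is stream A's term 2; the rule gives 50.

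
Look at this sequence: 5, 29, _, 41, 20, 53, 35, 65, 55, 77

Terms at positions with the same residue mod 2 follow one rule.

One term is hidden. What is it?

Taking every 2nd term gives 2 separate tracks.
Subsequence A: 5, ?, 20, 35, 55 — each term equals the sum of the previous two.
Subsequence B: 29, 41, 53, 65, 77 — arithmetic with common difference +12.
The gap is subsequence A's term 2; the rule gives 15.

15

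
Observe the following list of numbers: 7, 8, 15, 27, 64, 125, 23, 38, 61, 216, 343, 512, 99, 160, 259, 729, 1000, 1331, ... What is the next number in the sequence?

Positions follow the repeating pattern AAABBB; grouping by letter gives 2 tracks.
Stream A is 7, 8, 15, 23, 38, 61, 99, 160, 259, which is each term equals the sum of the previous two.
Stream B is 27, 64, 125, 216, 343, 512, 729, 1000, 1331, which is consecutive cubes n³ from n = 3.
The 19th slot belongs to stream A; its 10th term is 419.

419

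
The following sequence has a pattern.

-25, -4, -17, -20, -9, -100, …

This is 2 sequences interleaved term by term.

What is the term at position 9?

Odd-indexed and even-indexed terms follow separate rules.
Subsequence A: -25, -17, -9 (arithmetic, step +8).
Subsequence B: -4, -20, -100 (a geometric progression (common ratio 5)).
Term 9 comes from subsequence A (its 5th entry): 7.

7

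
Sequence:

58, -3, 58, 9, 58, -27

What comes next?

58

Positions 1, 3, 5, … form one subsequence and positions 2, 4, 6, … form another.
Track A: 58, 58, 58 (the constant sequence 58).
Track B: -3, 9, -27 (a geometric progression (common ratio -3)).
Term 7 comes from track A (its 4th entry): 58.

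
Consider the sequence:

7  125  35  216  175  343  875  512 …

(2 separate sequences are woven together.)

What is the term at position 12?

1000

Taking every 2nd term gives 2 separate tracks.
Stream A: 7, 35, 175, 875. A geometric progression (common ratio 5).
Stream B: 125, 216, 343, 512. Consecutive cubes n³ from n = 5.
The 12th slot belongs to stream B; its 6th term is 1000.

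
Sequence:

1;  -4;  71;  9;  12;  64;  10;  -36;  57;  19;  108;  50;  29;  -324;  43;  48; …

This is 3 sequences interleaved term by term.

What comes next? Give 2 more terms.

972, 36

Read the sequence 3 terms at a time; column i is its own pattern.
Track A is 1, 9, 10, 19, 29, 48, which is Fibonacci-style (each term is the sum of the two before it).
Track B is -4, 12, -36, 108, -324, which is geometric with ratio -3.
Track C is 71, 64, 57, 50, 43, which is linear: a_n = 78 − 7·n.
Position 17 falls in track B as its term 6, giving 972.
Position 18 → track C, term 6 = 36.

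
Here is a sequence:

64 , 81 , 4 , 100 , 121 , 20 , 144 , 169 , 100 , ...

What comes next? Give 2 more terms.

196, 225

The slot pattern repeats as AAB (period 3), so there are 2 interleaved tracks.
Stream A: 64, 81, 100, 121, 144, 169 — the squares 8², 9², 10², ….
Stream B: 4, 20, 100 — multiplying by 5 each time.
Term 10 comes from stream A (its 7th entry): 196.
The 11th slot belongs to stream A; its 8th term is 225.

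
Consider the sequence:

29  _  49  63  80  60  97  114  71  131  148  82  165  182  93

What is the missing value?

Positions follow the repeating pattern AAB; grouping by letter gives 2 tracks.
Track A: 29, ?, 63, 80, 97, 114, 131, 148, 165, 182. Adding 17 each time.
Track B: 49, 60, 71, 82, 93. Arithmetic with common difference +11.
The gap is track A's term 2; the rule gives 46.

46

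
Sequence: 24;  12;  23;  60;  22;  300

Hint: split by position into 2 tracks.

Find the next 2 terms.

Split by position mod 2 into 2 tracks.
Subsequence A: 24, 23, 22. Linear: a_n = 25 − n.
Subsequence B: 12, 60, 300. Geometric, ×5 each step.
Position 7 falls in subsequence A as its term 4, giving 21.
The 8th slot belongs to subsequence B; its 4th term is 1500.

21, 1500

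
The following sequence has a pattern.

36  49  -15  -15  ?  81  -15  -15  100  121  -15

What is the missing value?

Positions follow the repeating pattern AABB; grouping by letter gives 2 tracks.
Track A = 36, 49, ?, 81, 100, 121: the squares 6², 7², 8², ….
Track B = -15, -15, -15, -15, -15: always -15.
Filling track A at index 3 by its rule yields 64.

64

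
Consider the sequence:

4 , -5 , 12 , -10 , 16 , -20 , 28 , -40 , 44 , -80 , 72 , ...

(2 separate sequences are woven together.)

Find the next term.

The terms cycle through 2 interleaved subsequences.
Track A = 4, 12, 16, 28, 44, 72: a Fibonacci-like recurrence a_n = a_{n-1} + a_{n-2}.
Track B = -5, -10, -20, -40, -80: a geometric progression (common ratio 2).
Term 12 comes from track B (its 6th entry): -160.

-160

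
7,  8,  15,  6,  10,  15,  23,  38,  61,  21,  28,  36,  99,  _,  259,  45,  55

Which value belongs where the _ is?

160

Positions follow the repeating pattern AAABBB; grouping by letter gives 2 tracks.
Subsequence A: 7, 8, 15, 23, 38, 61, 99, ?, 259. Each term equals the sum of the previous two.
Subsequence B: 6, 10, 15, 21, 28, 36, 45, 55. The triangular numbers T_3, T_4, ….
The gap is subsequence A's term 8; the rule gives 160.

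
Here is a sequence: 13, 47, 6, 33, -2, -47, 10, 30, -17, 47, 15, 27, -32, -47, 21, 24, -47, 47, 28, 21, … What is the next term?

The terms cycle through 4 interleaved subsequences.
Track A: 13, -2, -17, -32, -47 — subtracting 15 each time.
Track B: 47, -47, 47, -47, 47 — alternating ±47.
Track C: 6, 10, 15, 21, 28 — triangular numbers n(n+1)/2 for n = 3, 4, ….
Track D: 33, 30, 27, 24, 21 — arithmetic with common difference −3.
The 21st slot belongs to track A; its 6th term is -62.

-62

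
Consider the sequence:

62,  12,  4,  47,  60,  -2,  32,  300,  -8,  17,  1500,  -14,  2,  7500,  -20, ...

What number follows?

Split by position mod 3: positions 1, 4, 7, … form one track, and each other residue class forms its own.
Subsequence A = 62, 47, 32, 17, 2: arithmetic with common difference −15.
Subsequence B = 12, 60, 300, 1500, 7500: multiplying by 5 each time.
Subsequence C = 4, -2, -8, -14, -20: arithmetic, step −6.
Term 16 comes from subsequence A (its 6th entry): -13.

-13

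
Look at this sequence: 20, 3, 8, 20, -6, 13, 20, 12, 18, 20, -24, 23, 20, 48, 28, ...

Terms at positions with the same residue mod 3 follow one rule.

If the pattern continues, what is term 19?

20

Split by position mod 3: positions 1, 4, 7, … form one track, and each other residue class forms its own.
Track A: 20, 20, 20, 20, 20. Constant 20.
Track B: 3, -6, 12, -24, 48. Multiplying by -2 each time.
Track C: 8, 13, 18, 23, 28. Arithmetic, step +5.
Position 19 → track A, term 7 = 20.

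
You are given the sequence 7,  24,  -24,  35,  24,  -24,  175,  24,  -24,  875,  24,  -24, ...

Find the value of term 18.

-24

Positions follow the repeating pattern ABB; grouping by letter gives 2 tracks.
Stream A: 7, 35, 175, 875 — a geometric progression (common ratio 5).
Stream B: 24, -24, 24, -24, 24, -24, 24, -24 — alternating ±24.
The 18th slot belongs to stream B; its 12th term is -24.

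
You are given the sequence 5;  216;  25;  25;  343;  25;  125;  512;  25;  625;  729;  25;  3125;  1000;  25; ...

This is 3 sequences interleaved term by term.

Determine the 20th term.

Split by position mod 3: positions 1, 4, 7, … form one track, and each other residue class forms its own.
Subsequence A is 5, 25, 125, 625, 3125, which is powers of 5.
Subsequence B is 216, 343, 512, 729, 1000, which is perfect cubes starting at 6³.
Subsequence C is 25, 25, 25, 25, 25, which is constant 25.
Term 20 comes from subsequence B (its 7th entry): 1728.

1728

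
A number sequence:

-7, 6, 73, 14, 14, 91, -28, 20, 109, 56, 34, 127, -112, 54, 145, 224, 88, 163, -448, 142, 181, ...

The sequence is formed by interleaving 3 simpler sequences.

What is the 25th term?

The terms cycle through 3 interleaved subsequences.
Subsequence A = -7, 14, -28, 56, -112, 224, -448: geometric with ratio -2.
Subsequence B = 6, 14, 20, 34, 54, 88, 142: Fibonacci-style (each term is the sum of the two before it).
Subsequence C = 73, 91, 109, 127, 145, 163, 181: arithmetic, step +18.
Position 25 → subsequence A, term 9 = -1792.

-1792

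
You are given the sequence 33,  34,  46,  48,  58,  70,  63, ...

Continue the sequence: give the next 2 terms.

82, 94

The slot pattern repeats as ABB (period 3), so there are 2 interleaved tracks.
Track A: 33, 48, 63. Arithmetic, step +15.
Track B: 34, 46, 58, 70. Adding 12 each time.
The 8th slot belongs to track B; its 5th term is 82.
Term 9 comes from track B (its 6th entry): 94.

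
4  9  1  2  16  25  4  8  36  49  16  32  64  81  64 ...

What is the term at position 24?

2048

Reading positions in blocks of 4 reveals the pattern AABB — 2 tracks woven together.
Subsequence A = 4, 9, 16, 25, 36, 49, 64, 81: the squares 2², 3², 4², ….
Subsequence B = 1, 2, 4, 8, 16, 32, 64: successive powers of 2.
Position 24 → subsequence B, term 12 = 2048.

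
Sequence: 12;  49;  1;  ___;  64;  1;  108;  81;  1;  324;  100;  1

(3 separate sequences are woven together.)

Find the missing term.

36

Read the sequence 3 terms at a time; column i is its own pattern.
Stream A: 12, ?, 108, 324 — geometric with ratio 3.
Stream B: 49, 64, 81, 100 — the squares 7², 8², 9², ….
Stream C: 1, 1, 1, 1 — constant 1.
So the missing entry in stream A is 36.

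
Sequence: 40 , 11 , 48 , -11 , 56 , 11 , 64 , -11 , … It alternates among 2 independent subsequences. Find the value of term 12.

Split by position mod 2 into 2 tracks.
Track A: 40, 48, 56, 64. Arithmetic with common difference +8.
Track B: 11, -11, 11, -11. Oscillating between 11 and -11.
Position 12 falls in track B as its term 6, giving -11.

-11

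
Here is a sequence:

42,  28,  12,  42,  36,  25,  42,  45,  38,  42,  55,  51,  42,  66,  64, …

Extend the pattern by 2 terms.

42, 78

Taking every 3rd term gives 3 separate tracks.
Subsequence A: 42, 42, 42, 42, 42 (constant 42).
Subsequence B: 28, 36, 45, 55, 66 (the triangular numbers T_7, T_8, …).
Subsequence C: 12, 25, 38, 51, 64 (linear: a_n = -1 + 13·n).
Position 16 → subsequence A, term 6 = 42.
Term 17 comes from subsequence B (its 6th entry): 78.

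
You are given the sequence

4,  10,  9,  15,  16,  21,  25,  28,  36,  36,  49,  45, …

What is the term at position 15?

Odd-indexed and even-indexed terms follow separate rules.
Track A: 4, 9, 16, 25, 36, 49. The squares 2², 3², 4², ….
Track B: 10, 15, 21, 28, 36, 45. The triangular numbers T_4, T_5, ….
Position 15 → track A, term 8 = 81.

81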